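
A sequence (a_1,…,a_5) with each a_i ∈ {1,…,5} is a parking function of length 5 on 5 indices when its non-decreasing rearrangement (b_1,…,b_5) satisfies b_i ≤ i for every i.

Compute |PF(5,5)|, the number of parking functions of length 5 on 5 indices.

1296

#PF = (5+1−5)·(5+1)^{5−1} = 1×1296 = 1296 (Konheim–Weiss)
Check (2,1,1,4,4) → sorted (1,1,2,4,4): b_i ≤ i ∀i, a PF.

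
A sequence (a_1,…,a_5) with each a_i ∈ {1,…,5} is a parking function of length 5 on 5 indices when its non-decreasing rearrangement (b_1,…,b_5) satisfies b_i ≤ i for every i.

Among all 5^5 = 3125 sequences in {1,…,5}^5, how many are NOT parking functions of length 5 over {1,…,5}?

|PF| = (5+1−5)·(5+1)^{5−1} = 1 · 1296 = 1296 (Pollak)
Example (5,4,3,4,3) → sorted (3,3,4,4,5): b_1=3>1, not a PF.
5^5 − 1296 = 3125 − 1296 = 1829

1829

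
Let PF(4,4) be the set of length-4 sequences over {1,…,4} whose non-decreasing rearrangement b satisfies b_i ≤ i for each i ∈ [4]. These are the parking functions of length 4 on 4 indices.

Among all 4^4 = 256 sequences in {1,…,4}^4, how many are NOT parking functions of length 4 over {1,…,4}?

#PF = (5−4)·5^(4−1) = 1×125 = 125
E.g. (2,4,2,2) → sorted (2,2,2,4): b_1=2>1, not a PF.
Total 256; non-PF = 256−125 = 131

131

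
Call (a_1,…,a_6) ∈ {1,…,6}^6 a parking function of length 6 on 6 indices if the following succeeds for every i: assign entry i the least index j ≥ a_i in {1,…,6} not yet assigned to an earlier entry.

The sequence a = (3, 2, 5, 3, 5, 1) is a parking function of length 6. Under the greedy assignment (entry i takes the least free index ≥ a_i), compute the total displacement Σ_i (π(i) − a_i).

2

Σπ = 21 ({1..6} each once); Σa = 3+2+5+3+5+1 = 19; disp = 21−19 = 2.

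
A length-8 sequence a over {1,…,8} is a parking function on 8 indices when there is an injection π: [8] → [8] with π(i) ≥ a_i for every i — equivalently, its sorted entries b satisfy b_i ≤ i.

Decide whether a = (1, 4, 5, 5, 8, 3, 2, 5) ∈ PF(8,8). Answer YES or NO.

Sorted: b = (1, 2, 3, 4, 5, 5, 5, 8).
  b_1=1 ≤ 1
  b_2=2 ≤ 2
  b_3=3 ≤ 3
  b_4=4 ≤ 4
  b_5=5 ≤ 5
  b_6=5 ≤ 6
  b_7=5 ≤ 7
  b_8=8 ≤ 8
All bounds hold ⇒ YES

YES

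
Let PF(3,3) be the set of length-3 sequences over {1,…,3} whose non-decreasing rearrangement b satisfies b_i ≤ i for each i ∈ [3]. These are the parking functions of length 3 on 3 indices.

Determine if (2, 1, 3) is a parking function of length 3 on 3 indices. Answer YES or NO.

Sorted: b = (1, 2, 3).
  b_1=1 ≤ 1
  b_2=2 ≤ 2
  b_3=3 ≤ 3
All bounds hold ⇒ YES

YES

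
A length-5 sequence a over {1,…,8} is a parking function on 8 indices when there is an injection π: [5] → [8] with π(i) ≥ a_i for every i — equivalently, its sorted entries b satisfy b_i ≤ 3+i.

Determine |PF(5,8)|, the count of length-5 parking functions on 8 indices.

Count = (9−5)·9^(5−1) = 4 · 6561 = 26244 [KW]
One tuple (3,7,7,1,6) → sorted (1,3,6,7,7): b_i ≤ 3+i ∀i, a PF.

26244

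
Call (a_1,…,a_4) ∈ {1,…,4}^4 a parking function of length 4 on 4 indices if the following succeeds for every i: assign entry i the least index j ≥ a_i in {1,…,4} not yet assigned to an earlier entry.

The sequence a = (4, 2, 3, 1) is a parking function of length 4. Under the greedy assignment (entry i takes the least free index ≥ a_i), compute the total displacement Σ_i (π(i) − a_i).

0

Σπ = 4·5/2 = 10 (π permutes [4]); Σa = 4+2+3+1 = 10; disp = 10−10 = 0.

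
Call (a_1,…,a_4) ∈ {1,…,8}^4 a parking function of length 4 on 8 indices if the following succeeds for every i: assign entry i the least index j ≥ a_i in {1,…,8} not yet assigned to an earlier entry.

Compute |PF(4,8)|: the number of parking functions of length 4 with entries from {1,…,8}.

|PF| = (8+1−4)·(8+1)^{4−1} = 5 · 729 = 3645 (Pollak)
Check (4,2,3,7) → sorted (2,3,4,7): b_i ≤ 4+i ∀i, a PF.

3645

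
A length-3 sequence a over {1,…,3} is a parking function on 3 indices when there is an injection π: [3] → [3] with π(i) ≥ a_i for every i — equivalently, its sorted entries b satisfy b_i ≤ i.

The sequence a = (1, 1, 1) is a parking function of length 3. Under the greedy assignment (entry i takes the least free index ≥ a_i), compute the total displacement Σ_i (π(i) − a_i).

3

Σπ = 6 ({1..3} each once); Σa = 1+1+1 = 3; disp = 6−3 = 3.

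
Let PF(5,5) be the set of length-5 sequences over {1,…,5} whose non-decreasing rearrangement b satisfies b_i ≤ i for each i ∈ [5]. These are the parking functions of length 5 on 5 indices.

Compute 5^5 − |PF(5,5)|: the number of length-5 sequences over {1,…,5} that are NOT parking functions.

#PF = 1·6^4 = 1 · 1296 = 1296 [KW]
E.g. (5,3,3,5,2) → sorted (2,3,3,5,5): b_1=2>1, not a PF.
5^5 − 1296 = 3125 − 1296 = 1829

1829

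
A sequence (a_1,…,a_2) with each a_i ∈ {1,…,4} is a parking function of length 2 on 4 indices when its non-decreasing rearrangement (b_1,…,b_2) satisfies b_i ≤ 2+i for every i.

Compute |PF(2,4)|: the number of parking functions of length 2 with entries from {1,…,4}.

15

Count = 3·5^1 = 3 · 5 = 15 [KW]
One tuple (3,1) → sorted (1,3): b_i ≤ 2+i ∀i, a PF.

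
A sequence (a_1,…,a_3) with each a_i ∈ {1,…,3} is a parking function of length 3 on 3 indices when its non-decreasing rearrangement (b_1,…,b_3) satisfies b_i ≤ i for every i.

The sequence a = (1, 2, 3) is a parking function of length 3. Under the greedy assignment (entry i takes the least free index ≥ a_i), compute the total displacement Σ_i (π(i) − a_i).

Σπ = 3·4/2 = 6 (π permutes [3]); Σa = 1+2+3 = 6; disp = 6−6 = 0.

0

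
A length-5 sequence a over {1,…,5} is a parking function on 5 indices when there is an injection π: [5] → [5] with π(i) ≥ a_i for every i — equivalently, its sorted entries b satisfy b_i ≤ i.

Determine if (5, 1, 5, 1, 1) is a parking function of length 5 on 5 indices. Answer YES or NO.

Sorted: b = (1, 1, 1, 5, 5).
  b_1=1 ≤ 1
  b_2=1 ≤ 2
  b_3=1 ≤ 3
  b_4=5 > 4
  fails at i=4 ⇒ NO

NO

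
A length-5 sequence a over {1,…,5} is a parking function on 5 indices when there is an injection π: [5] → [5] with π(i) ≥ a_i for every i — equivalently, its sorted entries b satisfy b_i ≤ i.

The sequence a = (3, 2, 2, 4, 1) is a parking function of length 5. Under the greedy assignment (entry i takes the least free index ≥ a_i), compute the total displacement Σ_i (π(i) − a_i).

Σπ = 5·6/2 = 15 (π permutes [5]); Σa = 3+2+2+4+1 = 12; disp = 15−12 = 3.

3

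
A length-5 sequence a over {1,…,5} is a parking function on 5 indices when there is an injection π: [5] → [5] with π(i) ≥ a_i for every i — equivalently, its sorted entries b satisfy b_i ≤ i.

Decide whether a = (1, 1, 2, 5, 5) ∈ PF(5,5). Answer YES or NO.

Sorted: b = (1, 1, 2, 5, 5).
  b_1=1 ≤ 1
  b_2=1 ≤ 2
  b_3=2 ≤ 3
  b_4=5 > 4
  fails at i=4 ⇒ NO

NO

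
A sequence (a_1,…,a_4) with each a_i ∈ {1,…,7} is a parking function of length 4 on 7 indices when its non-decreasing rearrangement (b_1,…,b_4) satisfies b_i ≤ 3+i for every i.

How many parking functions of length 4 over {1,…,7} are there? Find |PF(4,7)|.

#PF = 4·8^3 = 4·512 = 2048 (Konheim–Weiss)
Example (4,1,4,1) → sorted (1,1,4,4): b_i ≤ 3+i ∀i, a PF.

2048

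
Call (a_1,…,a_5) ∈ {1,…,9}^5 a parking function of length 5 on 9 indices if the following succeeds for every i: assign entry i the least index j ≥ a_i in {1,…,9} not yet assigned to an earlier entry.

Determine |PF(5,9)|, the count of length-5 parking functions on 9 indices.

|PF| = (9+1−5)·(9+1)^{5−1} = 5 · 10000 = 50000 (Konheim–Weiss)
E.g. (4,7,2,3,8) → sorted (2,3,4,7,8): b_i ≤ 4+i ∀i, a PF.

50000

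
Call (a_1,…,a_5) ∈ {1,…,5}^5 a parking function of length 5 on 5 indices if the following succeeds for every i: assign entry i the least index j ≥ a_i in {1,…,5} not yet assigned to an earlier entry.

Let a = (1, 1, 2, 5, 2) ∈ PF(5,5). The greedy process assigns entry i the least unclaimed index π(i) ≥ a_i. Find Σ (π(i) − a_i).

Σπ = 5·6/2 = 15 (π permutes [5]); Σa = 1+1+2+5+2 = 11; disp = 15−11 = 4.

4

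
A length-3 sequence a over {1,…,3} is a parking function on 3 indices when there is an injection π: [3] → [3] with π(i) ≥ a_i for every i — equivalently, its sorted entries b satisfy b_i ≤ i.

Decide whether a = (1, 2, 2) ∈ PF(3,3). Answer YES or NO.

Sorted: b = (1, 2, 2).
  b_1=1 ≤ 1
  b_2=2 ≤ 2
  b_3=2 ≤ 3
All bounds hold ⇒ YES

YES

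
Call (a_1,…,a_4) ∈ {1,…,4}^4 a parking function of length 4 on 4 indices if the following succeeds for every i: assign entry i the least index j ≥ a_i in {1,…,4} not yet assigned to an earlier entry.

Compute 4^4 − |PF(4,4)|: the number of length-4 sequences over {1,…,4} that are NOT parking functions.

#PF = (4+1−4)·(4+1)^{4−1} = 1·125 = 125 (Konheim–Weiss)
One tuple (3,4,3,2) → sorted (2,3,3,4): b_1=2>1, not a PF.
4^4 − 125 = 256 − 125 = 131

131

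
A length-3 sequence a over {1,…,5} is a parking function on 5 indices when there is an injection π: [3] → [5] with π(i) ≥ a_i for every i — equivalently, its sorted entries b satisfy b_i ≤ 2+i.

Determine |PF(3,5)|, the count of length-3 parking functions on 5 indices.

Count = (6−3)·6^(3−1) = 3·36 = 108
One tuple (1,4,3) → sorted (1,3,4): b_i ≤ 2+i ∀i, a PF.

108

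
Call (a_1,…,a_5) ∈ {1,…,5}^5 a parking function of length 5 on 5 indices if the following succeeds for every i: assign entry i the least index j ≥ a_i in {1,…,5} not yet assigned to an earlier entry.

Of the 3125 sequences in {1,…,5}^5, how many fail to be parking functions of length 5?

1829

|PF(5,5)| = (5−5+1)·(5+1)^(5−1) = 1 · 1296 = 1296 (Pollak)
E.g. (5,3,3,4,1) → sorted (1,3,3,4,5): b_2=3>2, not a PF.
So 3125 − 1296 = 1829 fail.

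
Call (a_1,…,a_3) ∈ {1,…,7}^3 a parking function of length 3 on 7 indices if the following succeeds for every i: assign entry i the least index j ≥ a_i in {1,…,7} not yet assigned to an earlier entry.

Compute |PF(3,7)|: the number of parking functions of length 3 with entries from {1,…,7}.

Count = (8−3)·8^(3−1) = 5×64 = 320 (Konheim–Weiss)
E.g. (7,2,2) → sorted (2,2,7): b_i ≤ 4+i ∀i, a PF.

320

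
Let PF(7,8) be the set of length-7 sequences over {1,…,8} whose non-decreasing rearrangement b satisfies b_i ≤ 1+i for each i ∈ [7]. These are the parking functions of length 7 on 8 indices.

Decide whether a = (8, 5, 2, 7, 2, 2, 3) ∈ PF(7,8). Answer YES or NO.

Rearranged: b = (2, 2, 2, 3, 5, 7, 8).
  b_1=2 ≤ 2
  b_2=2 ≤ 3
  b_3=2 ≤ 4
  b_4=3 ≤ 5
  b_5=5 ≤ 6
  b_6=7 ≤ 7
  b_7=8 ≤ 8
All bounds hold ⇒ YES

YES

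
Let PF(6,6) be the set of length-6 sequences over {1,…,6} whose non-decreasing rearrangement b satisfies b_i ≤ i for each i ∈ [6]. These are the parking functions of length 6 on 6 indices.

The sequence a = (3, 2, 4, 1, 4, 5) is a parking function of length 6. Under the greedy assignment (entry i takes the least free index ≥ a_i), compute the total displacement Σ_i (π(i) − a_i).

2

Σπ = 6·7/2 = 21 (π permutes [6]); Σa = 3+2+4+1+4+5 = 19; disp = 21−19 = 2.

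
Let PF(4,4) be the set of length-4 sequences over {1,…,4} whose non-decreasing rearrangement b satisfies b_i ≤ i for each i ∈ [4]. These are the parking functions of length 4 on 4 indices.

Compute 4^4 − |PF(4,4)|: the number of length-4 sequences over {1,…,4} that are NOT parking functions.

131

|PF| = (5−4)·5^(4−1) = 1×125 = 125 (Pollak)
Check (3,4,3,4) → sorted (3,3,4,4): b_1=3>1, not a PF.
Total 256; non-PF = 256−125 = 131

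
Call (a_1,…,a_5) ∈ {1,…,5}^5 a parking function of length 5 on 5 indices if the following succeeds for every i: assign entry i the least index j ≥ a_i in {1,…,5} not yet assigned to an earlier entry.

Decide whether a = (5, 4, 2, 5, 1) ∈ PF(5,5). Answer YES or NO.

Order a: b = (1, 2, 4, 5, 5).
  b_1=1 ≤ 1
  b_2=2 ≤ 2
  b_3=4 > 3
  fails at i=3 ⇒ NO

NO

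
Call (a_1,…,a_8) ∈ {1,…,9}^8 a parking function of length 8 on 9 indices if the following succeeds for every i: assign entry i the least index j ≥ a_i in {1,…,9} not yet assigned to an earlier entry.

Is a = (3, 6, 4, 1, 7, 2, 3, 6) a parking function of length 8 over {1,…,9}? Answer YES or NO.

YES

Rearranged: b = (1, 2, 3, 3, 4, 6, 6, 7).
  b_1=1 ≤ 2
  b_2=2 ≤ 3
  b_3=3 ≤ 4
  b_4=3 ≤ 5
  b_5=4 ≤ 6
  b_6=6 ≤ 7
  b_7=6 ≤ 8
  b_8=7 ≤ 9
All bounds hold ⇒ YES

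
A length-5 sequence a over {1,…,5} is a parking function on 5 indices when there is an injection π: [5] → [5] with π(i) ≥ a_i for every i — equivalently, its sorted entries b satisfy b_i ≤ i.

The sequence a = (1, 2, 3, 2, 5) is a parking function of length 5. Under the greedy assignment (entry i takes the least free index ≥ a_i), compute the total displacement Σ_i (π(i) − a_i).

2

Σπ = 15 ({1..5} each once); Σa = 1+2+3+2+5 = 13; disp = 15−13 = 2.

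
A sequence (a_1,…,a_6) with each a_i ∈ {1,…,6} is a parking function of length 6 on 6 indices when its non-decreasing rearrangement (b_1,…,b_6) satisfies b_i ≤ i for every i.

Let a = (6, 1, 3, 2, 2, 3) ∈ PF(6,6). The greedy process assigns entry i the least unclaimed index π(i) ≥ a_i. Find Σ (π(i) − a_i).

Σπ = 6·7/2 = 21 (π permutes [6]); Σa = 6+1+3+2+2+3 = 17; disp = 21−17 = 4.

4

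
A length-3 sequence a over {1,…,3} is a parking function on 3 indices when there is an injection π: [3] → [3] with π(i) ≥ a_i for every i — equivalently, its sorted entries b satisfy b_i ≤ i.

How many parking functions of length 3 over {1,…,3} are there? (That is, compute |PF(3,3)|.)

|PF(3,3)| = (3−3+1)·(3+1)^(3−1) = 1 · 16 = 16 (Pollak)
One tuple (1,2,3) → sorted (1,2,3): b_i ≤ i ∀i, a PF.

16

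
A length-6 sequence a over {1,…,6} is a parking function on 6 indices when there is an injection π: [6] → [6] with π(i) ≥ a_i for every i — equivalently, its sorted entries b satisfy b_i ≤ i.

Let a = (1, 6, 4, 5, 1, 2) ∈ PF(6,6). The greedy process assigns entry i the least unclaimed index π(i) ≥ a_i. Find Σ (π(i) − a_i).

Σπ(i) = 1+…+6 = 21; Σa = 1+6+4+5+1+2 = 19; disp = 21−19 = 2.

2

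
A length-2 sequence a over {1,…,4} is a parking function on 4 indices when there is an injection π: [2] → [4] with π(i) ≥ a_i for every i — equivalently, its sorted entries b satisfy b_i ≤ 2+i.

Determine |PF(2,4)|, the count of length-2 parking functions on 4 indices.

#PF = (4+1−2)·(4+1)^{2−1} = 3×5 = 15 [KW]
Example (3,4) → sorted (3,4): b_i ≤ 2+i ∀i, a PF.

15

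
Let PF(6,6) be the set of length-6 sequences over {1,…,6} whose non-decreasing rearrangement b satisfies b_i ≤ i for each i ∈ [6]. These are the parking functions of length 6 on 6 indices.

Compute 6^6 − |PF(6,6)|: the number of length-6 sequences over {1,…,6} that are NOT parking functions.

|PF(6,6)| = (6−6+1)·(6+1)^(6−1) = 1 · 16807 = 16807 [KW]
E.g. (2,2,6,1,4,6) → sorted (1,2,2,4,6,6): b_5=6>5, not a PF.
So 46656 − 16807 = 29849 fail.

29849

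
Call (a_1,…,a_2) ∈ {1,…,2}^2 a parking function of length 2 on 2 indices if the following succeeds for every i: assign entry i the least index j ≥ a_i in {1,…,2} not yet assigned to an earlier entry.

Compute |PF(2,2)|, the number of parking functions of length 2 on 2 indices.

3

|PF(2,2)| = 1·3^1 = 1·3 = 3
Check (1,1) → sorted (1,1): b_i ≤ i ∀i, a PF.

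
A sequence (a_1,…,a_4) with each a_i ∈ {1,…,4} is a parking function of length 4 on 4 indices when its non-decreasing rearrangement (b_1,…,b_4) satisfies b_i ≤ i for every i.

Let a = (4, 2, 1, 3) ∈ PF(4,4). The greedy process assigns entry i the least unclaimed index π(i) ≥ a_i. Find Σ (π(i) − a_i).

Σπ(i) = 1+…+4 = 10; Σa = 4+2+1+3 = 10; disp = 10−10 = 0.

0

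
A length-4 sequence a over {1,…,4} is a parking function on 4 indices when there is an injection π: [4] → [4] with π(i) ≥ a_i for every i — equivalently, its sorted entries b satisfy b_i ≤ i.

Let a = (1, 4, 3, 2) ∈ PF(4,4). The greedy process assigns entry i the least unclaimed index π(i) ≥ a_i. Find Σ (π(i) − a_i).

Σπ = 4·5/2 = 10 (π permutes [4]); Σa = 1+4+3+2 = 10; disp = 10−10 = 0.

0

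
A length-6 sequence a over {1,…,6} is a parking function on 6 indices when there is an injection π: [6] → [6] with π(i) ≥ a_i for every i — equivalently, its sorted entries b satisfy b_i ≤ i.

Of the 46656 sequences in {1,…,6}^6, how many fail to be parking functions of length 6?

|PF(6,6)| = (6−6+1)·(6+1)^(6−1) = 1·16807 = 16807 (Pollak)
E.g. (1,6,2,6,5,6) → sorted (1,2,5,6,6,6): b_3=5>3, not a PF.
6^6 − 16807 = 46656 − 16807 = 29849

29849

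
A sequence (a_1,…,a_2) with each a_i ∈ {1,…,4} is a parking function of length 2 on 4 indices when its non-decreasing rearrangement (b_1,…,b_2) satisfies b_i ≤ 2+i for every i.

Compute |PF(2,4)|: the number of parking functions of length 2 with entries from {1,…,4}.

15

#PF = 3·5^1 = 3 · 5 = 15 (Konheim–Weiss)
E.g. (1,3) → sorted (1,3): b_i ≤ 2+i ∀i, a PF.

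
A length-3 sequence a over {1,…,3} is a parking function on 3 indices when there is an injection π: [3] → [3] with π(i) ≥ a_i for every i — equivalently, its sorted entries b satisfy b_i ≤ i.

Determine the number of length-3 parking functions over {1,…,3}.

16

|PF| = (3+1−3)·(3+1)^{3−1} = 1 · 16 = 16 (Konheim–Weiss)
E.g. (2,1,2) → sorted (1,2,2): b_i ≤ i ∀i, a PF.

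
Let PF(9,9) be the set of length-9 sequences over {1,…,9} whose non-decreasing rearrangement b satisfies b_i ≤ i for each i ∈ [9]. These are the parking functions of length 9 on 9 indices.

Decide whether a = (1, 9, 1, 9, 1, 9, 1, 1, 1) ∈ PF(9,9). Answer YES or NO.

Sorted: b = (1, 1, 1, 1, 1, 1, 9, 9, 9).
  b_1=1 ≤ 1
  b_2=1 ≤ 2
  b_3=1 ≤ 3
  b_4=1 ≤ 4
  b_5=1 ≤ 5
  b_6=1 ≤ 6
  b_7=9 > 7
  fails at i=7 ⇒ NO

NO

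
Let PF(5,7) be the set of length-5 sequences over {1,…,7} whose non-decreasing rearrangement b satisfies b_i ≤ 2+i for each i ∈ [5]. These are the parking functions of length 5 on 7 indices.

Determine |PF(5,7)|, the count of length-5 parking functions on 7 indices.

Count = 3·8^4 = 3 · 4096 = 12288 (Konheim–Weiss)
One tuple (7,6,3,3,3) → sorted (3,3,3,6,7): b_i ≤ 2+i ∀i, a PF.

12288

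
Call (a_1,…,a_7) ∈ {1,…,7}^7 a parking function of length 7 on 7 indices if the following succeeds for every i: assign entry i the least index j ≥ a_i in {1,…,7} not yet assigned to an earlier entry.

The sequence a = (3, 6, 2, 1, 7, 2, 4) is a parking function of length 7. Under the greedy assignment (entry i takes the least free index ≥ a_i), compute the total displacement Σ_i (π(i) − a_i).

Σπ(i) = 1+…+7 = 28; Σa = 3+6+2+1+7+2+4 = 25; disp = 28−25 = 3.

3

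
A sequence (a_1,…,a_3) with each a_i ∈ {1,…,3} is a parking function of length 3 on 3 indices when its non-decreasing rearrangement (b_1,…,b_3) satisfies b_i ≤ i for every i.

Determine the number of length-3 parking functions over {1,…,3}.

16

|PF(3,3)| = (4−3)·4^(3−1) = 1×16 = 16
Check (1,2,3) → sorted (1,2,3): b_i ≤ i ∀i, a PF.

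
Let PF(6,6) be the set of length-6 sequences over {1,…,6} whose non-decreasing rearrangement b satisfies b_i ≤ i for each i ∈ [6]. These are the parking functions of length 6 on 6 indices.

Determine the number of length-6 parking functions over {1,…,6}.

16807

|PF| = (6−6+1)·(6+1)^(6−1) = 1 · 16807 = 16807 (Pollak)
One tuple (1,2,4,1,1,4) → sorted (1,1,1,2,4,4): b_i ≤ i ∀i, a PF.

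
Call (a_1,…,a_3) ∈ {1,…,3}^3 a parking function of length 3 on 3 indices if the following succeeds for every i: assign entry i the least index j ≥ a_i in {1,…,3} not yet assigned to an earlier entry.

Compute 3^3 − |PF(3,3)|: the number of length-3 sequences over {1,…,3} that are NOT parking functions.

11

|PF(3,3)| = 1·4^2 = 1·16 = 16 (Pollak)
One tuple (3,2,3) → sorted (2,3,3): b_1=2>1, not a PF.
So 27 − 16 = 11 fail.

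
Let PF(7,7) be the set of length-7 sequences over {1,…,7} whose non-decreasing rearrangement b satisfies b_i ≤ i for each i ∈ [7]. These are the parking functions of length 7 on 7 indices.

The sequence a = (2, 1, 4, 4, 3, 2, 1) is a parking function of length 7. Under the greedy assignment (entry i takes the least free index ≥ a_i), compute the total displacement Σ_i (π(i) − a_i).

11

Σπ(i) = 1+…+7 = 28; Σa = 2+1+4+4+3+2+1 = 17; disp = 28−17 = 11.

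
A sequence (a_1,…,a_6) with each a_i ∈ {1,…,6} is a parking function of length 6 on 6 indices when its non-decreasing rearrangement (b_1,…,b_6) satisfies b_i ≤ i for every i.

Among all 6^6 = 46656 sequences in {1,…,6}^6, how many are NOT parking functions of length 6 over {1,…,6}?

29849

#PF = (6−6+1)·(6+1)^(6−1) = 1×16807 = 16807 [KW]
Example (2,6,3,6,3,6) → sorted (2,3,3,6,6,6): b_1=2>1, not a PF.
So 46656 − 16807 = 29849 fail.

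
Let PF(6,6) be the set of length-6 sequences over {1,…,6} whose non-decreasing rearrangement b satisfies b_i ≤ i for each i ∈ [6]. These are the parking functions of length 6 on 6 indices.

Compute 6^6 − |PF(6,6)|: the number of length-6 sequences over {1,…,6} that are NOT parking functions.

#PF = (6+1−6)·(6+1)^{6−1} = 1×16807 = 16807
Example (5,5,5,5,3,3) → sorted (3,3,5,5,5,5): b_1=3>1, not a PF.
Total 46656; non-PF = 46656−16807 = 29849

29849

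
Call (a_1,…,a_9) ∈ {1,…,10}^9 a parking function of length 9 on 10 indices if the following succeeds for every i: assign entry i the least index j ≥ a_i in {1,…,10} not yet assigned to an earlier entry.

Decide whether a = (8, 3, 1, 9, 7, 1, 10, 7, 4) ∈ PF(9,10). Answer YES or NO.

Order a: b = (1, 1, 3, 4, 7, 7, 8, 9, 10).
  b_1=1 ≤ 2
  b_2=1 ≤ 3
  b_3=3 ≤ 4
  b_4=4 ≤ 5
  b_5=7 > 6
  fails at i=5 ⇒ NO

NO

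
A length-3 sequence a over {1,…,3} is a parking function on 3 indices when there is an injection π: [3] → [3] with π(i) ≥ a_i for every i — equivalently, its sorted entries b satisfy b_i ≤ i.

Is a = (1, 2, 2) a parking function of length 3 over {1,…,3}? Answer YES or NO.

Rearranged: b = (1, 2, 2).
  b_1=1 ≤ 1
  b_2=2 ≤ 2
  b_3=2 ≤ 3
All bounds hold ⇒ YES

YES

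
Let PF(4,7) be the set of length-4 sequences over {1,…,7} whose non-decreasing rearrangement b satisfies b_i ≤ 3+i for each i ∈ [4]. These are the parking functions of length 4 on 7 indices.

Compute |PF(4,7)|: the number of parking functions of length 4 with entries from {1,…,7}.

2048

|PF| = 4·8^3 = 4·512 = 2048 (Pollak)
One tuple (2,2,3,5) → sorted (2,2,3,5): b_i ≤ 3+i ∀i, a PF.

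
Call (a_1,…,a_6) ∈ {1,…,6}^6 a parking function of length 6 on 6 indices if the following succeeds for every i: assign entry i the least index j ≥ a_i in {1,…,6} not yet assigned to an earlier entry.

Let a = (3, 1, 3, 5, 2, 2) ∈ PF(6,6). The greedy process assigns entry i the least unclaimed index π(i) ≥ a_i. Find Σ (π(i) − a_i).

Σπ = 6·7/2 = 21 (π permutes [6]); Σa = 3+1+3+5+2+2 = 16; disp = 21−16 = 5.

5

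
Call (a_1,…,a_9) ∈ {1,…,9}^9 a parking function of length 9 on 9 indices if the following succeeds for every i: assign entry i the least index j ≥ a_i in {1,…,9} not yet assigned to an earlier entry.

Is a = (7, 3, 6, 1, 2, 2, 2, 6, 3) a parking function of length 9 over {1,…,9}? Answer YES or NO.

YES

Order a: b = (1, 2, 2, 2, 3, 3, 6, 6, 7).
  b_1=1 ≤ 1
  b_2=2 ≤ 2
  b_3=2 ≤ 3
  b_4=2 ≤ 4
  b_5=3 ≤ 5
  b_6=3 ≤ 6
  b_7=6 ≤ 7
  b_8=6 ≤ 8
  b_9=7 ≤ 9
All bounds hold ⇒ YES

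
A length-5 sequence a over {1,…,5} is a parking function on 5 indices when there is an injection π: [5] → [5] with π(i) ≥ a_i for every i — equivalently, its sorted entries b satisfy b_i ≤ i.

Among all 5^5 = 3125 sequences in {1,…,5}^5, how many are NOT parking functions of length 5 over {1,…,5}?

#PF = (5+1−5)·(5+1)^{5−1} = 1 · 1296 = 1296 (Pollak)
E.g. (3,2,3,4,4) → sorted (2,3,3,4,4): b_1=2>1, not a PF.
Total 3125; non-PF = 3125−1296 = 1829

1829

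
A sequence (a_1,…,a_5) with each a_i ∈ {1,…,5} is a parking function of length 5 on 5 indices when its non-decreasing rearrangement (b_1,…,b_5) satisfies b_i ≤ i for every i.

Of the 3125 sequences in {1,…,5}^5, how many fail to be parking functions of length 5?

#PF = (5−5+1)·(5+1)^(5−1) = 1·1296 = 1296 [KW]
One tuple (5,4,1,5,1) → sorted (1,1,4,5,5): b_3=4>3, not a PF.
5^5 − 1296 = 3125 − 1296 = 1829

1829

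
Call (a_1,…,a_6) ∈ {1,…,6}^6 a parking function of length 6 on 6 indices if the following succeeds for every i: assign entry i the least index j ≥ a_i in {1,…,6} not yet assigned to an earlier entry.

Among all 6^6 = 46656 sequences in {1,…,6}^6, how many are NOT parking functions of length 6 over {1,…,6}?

|PF| = (6+1−6)·(6+1)^{6−1} = 1 · 16807 = 16807 (Konheim–Weiss)
One tuple (5,4,1,5,1,6) → sorted (1,1,4,5,5,6): b_3=4>3, not a PF.
Total 46656; non-PF = 46656−16807 = 29849

29849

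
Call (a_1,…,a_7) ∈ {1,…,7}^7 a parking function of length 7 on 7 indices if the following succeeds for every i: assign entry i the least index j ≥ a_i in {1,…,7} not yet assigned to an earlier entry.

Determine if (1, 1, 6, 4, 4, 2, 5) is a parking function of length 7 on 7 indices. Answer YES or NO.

YES

Rearranged: b = (1, 1, 2, 4, 4, 5, 6).
  b_1=1 ≤ 1
  b_2=1 ≤ 2
  b_3=2 ≤ 3
  b_4=4 ≤ 4
  b_5=4 ≤ 5
  b_6=5 ≤ 6
  b_7=6 ≤ 7
All bounds hold ⇒ YES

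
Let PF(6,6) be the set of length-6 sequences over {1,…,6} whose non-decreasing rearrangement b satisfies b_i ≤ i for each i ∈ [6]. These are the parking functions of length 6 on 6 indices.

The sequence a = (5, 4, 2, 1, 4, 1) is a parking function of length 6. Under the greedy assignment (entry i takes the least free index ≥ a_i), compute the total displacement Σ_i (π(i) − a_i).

Σπ = 21 ({1..6} each once); Σa = 5+4+2+1+4+1 = 17; disp = 21−17 = 4.

4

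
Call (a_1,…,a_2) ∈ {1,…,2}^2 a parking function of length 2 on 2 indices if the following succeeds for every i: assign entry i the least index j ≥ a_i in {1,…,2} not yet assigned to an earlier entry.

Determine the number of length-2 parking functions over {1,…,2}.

3

|PF(2,2)| = (3−2)·3^(2−1) = 1·3 = 3
Check (2,1) → sorted (1,2): b_i ≤ i ∀i, a PF.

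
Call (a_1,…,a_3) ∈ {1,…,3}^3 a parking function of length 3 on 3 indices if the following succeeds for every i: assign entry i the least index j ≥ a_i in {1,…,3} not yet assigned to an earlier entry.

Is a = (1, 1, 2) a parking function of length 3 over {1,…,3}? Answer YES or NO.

YES

Sorted: b = (1, 1, 2).
  b_1=1 ≤ 1
  b_2=1 ≤ 2
  b_3=2 ≤ 3
All bounds hold ⇒ YES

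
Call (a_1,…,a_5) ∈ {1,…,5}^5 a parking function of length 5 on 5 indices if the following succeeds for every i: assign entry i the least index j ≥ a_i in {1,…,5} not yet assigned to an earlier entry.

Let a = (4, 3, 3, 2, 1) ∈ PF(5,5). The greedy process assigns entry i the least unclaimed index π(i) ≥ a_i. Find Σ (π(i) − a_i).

Σπ = 15 ({1..5} each once); Σa = 4+3+3+2+1 = 13; disp = 15−13 = 2.

2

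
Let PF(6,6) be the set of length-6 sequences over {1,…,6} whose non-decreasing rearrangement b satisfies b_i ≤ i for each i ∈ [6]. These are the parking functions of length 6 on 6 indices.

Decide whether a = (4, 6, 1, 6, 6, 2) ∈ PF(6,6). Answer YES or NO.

NO

Sorted: b = (1, 2, 4, 6, 6, 6).
  b_1=1 ≤ 1
  b_2=2 ≤ 2
  b_3=4 > 3
  fails at i=3 ⇒ NO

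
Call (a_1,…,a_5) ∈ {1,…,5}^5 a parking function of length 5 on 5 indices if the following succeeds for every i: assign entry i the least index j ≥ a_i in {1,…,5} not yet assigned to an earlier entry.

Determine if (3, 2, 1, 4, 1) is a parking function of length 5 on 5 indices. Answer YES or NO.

Rearranged: b = (1, 1, 2, 3, 4).
  b_1=1 ≤ 1
  b_2=1 ≤ 2
  b_3=2 ≤ 3
  b_4=3 ≤ 4
  b_5=4 ≤ 5
All bounds hold ⇒ YES

YES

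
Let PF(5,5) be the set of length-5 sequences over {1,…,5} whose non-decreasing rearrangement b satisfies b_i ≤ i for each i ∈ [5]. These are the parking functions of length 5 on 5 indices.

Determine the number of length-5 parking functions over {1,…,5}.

|PF| = 1·6^4 = 1 · 1296 = 1296 [KW]
One tuple (3,2,2,2,1) → sorted (1,2,2,2,3): b_i ≤ i ∀i, a PF.

1296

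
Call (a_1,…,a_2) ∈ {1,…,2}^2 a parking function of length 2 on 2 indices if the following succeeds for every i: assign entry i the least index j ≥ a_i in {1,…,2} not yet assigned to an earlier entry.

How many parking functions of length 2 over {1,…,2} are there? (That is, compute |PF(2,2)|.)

3

|PF(2,2)| = (2+1−2)·(2+1)^{2−1} = 1×3 = 3 (Konheim–Weiss)
Check (1,2) → sorted (1,2): b_i ≤ i ∀i, a PF.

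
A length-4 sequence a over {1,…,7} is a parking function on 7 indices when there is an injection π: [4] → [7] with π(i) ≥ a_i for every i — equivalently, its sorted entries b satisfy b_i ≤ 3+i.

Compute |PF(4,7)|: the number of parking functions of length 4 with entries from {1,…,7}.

2048

|PF| = (8−4)·8^(4−1) = 4·512 = 2048 (Pollak)
E.g. (1,4,3,5) → sorted (1,3,4,5): b_i ≤ 3+i ∀i, a PF.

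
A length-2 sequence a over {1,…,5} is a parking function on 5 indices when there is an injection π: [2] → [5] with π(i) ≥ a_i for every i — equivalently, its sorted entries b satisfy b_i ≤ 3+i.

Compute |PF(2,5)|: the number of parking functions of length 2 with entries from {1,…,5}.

#PF = (6−2)·6^(2−1) = 4×6 = 24 (Konheim–Weiss)
Check (2,1) → sorted (1,2): b_i ≤ 3+i ∀i, a PF.

24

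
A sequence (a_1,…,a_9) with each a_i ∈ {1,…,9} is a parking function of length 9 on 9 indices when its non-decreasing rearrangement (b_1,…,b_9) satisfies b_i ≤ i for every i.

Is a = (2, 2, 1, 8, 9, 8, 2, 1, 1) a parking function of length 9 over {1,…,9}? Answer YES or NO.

Sorted: b = (1, 1, 1, 2, 2, 2, 8, 8, 9).
  b_1=1 ≤ 1
  b_2=1 ≤ 2
  b_3=1 ≤ 3
  b_4=2 ≤ 4
  b_5=2 ≤ 5
  b_6=2 ≤ 6
  b_7=8 > 7
  fails at i=7 ⇒ NO

NO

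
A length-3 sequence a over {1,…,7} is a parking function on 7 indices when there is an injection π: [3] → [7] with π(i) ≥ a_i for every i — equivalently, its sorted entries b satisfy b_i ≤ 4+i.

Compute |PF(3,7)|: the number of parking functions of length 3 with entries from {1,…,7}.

|PF(3,7)| = (7−3+1)·(7+1)^(3−1) = 5 · 64 = 320 (Konheim–Weiss)
One tuple (5,1,3) → sorted (1,3,5): b_i ≤ 4+i ∀i, a PF.

320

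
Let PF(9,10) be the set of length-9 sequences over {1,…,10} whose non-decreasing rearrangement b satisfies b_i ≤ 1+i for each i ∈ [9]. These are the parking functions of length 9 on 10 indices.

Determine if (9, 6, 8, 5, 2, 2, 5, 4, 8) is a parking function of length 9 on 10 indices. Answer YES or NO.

YES

Rearranged: b = (2, 2, 4, 5, 5, 6, 8, 8, 9).
  b_1=2 ≤ 2
  b_2=2 ≤ 3
  b_3=4 ≤ 4
  b_4=5 ≤ 5
  b_5=5 ≤ 6
  b_6=6 ≤ 7
  b_7=8 ≤ 8
  b_8=8 ≤ 9
  b_9=9 ≤ 10
All bounds hold ⇒ YES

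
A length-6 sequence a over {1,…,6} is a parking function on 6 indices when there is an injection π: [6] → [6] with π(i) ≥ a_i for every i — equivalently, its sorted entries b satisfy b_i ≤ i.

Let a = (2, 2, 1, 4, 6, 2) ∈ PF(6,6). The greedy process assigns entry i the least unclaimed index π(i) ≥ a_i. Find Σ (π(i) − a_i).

Σπ = 6·7/2 = 21 (π permutes [6]); Σa = 2+2+1+4+6+2 = 17; disp = 21−17 = 4.

4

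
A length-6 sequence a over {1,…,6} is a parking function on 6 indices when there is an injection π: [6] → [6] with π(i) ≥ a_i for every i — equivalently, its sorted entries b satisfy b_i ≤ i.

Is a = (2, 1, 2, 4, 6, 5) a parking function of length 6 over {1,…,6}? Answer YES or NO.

Sorted: b = (1, 2, 2, 4, 5, 6).
  b_1=1 ≤ 1
  b_2=2 ≤ 2
  b_3=2 ≤ 3
  b_4=4 ≤ 4
  b_5=5 ≤ 5
  b_6=6 ≤ 6
All bounds hold ⇒ YES

YES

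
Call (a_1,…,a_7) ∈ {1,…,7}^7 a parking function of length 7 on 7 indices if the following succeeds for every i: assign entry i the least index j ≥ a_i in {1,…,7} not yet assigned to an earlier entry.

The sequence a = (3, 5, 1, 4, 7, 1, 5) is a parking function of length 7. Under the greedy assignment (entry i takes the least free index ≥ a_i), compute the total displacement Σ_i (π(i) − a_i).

2

Σπ = 7·8/2 = 28 (π permutes [7]); Σa = 3+5+1+4+7+1+5 = 26; disp = 28−26 = 2.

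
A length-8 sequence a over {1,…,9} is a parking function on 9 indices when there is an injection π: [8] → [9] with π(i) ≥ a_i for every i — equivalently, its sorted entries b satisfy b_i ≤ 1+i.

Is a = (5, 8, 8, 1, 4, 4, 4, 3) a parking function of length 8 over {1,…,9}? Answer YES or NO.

Rearranged: b = (1, 3, 4, 4, 4, 5, 8, 8).
  b_1=1 ≤ 2
  b_2=3 ≤ 3
  b_3=4 ≤ 4
  b_4=4 ≤ 5
  b_5=4 ≤ 6
  b_6=5 ≤ 7
  b_7=8 ≤ 8
  b_8=8 ≤ 9
All bounds hold ⇒ YES

YES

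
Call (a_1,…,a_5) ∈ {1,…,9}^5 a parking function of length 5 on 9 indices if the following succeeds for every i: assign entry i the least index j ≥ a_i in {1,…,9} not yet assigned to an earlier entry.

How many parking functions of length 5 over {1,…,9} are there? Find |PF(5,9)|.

50000

|PF| = 5·10^4 = 5 · 10000 = 50000 [KW]
Example (7,4,5,4,6) → sorted (4,4,5,6,7): b_i ≤ 4+i ∀i, a PF.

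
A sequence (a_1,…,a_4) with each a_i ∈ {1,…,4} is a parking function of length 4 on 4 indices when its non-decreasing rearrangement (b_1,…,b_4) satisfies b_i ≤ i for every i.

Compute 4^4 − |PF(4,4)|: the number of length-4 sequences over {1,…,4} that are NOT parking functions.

131

#PF = (4+1−4)·(4+1)^{4−1} = 1·125 = 125 [KW]
Check (2,2,2,2) → sorted (2,2,2,2): b_1=2>1, not a PF.
Total 256; non-PF = 256−125 = 131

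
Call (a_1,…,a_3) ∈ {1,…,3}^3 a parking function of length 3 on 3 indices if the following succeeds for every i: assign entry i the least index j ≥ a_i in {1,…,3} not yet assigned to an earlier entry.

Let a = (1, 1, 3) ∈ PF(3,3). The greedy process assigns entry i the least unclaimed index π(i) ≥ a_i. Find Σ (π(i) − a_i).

1

Σπ(i) = 1+…+3 = 6; Σa = 1+1+3 = 5; disp = 6−5 = 1.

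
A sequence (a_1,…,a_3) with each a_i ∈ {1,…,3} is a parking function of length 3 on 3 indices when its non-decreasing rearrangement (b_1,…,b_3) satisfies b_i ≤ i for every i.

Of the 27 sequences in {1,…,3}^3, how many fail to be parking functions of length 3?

11

|PF(3,3)| = (3−3+1)·(3+1)^(3−1) = 1·16 = 16 [KW]
Example (2,2,3) → sorted (2,2,3): b_1=2>1, not a PF.
Total 27; non-PF = 27−16 = 11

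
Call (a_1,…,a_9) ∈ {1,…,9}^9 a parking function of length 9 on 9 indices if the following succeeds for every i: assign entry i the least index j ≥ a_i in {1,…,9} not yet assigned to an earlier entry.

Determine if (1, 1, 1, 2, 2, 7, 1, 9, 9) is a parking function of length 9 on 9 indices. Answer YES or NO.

Sorted: b = (1, 1, 1, 1, 2, 2, 7, 9, 9).
  b_1=1 ≤ 1
  b_2=1 ≤ 2
  b_3=1 ≤ 3
  b_4=1 ≤ 4
  b_5=2 ≤ 5
  b_6=2 ≤ 6
  b_7=7 ≤ 7
  b_8=9 > 8
  fails at i=8 ⇒ NO

NO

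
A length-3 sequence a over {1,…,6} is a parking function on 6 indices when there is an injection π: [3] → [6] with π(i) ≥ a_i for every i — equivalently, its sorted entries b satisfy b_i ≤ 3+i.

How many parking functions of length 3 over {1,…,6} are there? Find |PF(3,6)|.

|PF| = (7−3)·7^(3−1) = 4 · 49 = 196 (Pollak)
E.g. (1,3,4) → sorted (1,3,4): b_i ≤ 3+i ∀i, a PF.

196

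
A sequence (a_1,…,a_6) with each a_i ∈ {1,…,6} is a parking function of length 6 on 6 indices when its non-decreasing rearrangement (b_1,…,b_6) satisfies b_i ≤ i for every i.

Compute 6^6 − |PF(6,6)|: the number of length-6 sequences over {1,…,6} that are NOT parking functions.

29849

|PF| = (6−6+1)·(6+1)^(6−1) = 1·16807 = 16807 (Pollak)
Example (3,5,3,4,3,3) → sorted (3,3,3,3,4,5): b_1=3>1, not a PF.
So 46656 − 16807 = 29849 fail.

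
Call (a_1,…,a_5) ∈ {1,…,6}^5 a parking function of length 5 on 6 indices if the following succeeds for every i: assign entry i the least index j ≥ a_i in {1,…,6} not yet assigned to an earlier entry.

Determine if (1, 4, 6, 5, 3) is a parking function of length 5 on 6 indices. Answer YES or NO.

Order a: b = (1, 3, 4, 5, 6).
  b_1=1 ≤ 2
  b_2=3 ≤ 3
  b_3=4 ≤ 4
  b_4=5 ≤ 5
  b_5=6 ≤ 6
All bounds hold ⇒ YES

YES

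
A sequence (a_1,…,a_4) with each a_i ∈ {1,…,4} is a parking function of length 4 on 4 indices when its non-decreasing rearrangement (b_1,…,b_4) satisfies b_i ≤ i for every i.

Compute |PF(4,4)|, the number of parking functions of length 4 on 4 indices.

Count = (4−4+1)·(4+1)^(4−1) = 1 · 125 = 125 [KW]
Example (3,2,1,2) → sorted (1,2,2,3): b_i ≤ i ∀i, a PF.

125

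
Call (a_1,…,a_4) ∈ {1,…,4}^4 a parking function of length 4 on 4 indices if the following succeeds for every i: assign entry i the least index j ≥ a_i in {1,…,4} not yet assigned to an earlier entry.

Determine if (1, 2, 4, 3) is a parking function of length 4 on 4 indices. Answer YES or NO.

YES

Sorted: b = (1, 2, 3, 4).
  b_1=1 ≤ 1
  b_2=2 ≤ 2
  b_3=3 ≤ 3
  b_4=4 ≤ 4
All bounds hold ⇒ YES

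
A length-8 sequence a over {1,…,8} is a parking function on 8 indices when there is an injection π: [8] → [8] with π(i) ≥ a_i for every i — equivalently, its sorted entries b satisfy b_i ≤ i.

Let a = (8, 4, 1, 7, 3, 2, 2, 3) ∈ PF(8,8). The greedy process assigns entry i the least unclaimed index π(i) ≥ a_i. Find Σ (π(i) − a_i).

Σπ = 8·9/2 = 36 (π permutes [8]); Σa = 8+4+1+7+3+2+2+3 = 30; disp = 36−30 = 6.

6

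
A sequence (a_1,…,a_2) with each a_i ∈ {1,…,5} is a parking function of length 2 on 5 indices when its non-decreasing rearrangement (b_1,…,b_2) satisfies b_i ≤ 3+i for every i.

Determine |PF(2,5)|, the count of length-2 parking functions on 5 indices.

|PF(2,5)| = (6−2)·6^(2−1) = 4×6 = 24 (Pollak)
One tuple (4,3) → sorted (3,4): b_i ≤ 3+i ∀i, a PF.

24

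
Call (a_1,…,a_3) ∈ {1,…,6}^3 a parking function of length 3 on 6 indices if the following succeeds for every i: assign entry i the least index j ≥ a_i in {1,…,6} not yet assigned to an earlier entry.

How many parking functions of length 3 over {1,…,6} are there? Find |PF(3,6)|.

Count = (6−3+1)·(6+1)^(3−1) = 4·49 = 196 [KW]
E.g. (3,3,2) → sorted (2,3,3): b_i ≤ 3+i ∀i, a PF.

196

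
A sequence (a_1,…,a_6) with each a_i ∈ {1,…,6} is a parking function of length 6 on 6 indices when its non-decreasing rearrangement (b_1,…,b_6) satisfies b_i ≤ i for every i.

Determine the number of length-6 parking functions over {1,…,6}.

Count = (7−6)·7^(6−1) = 1×16807 = 16807 [KW]
E.g. (3,4,1,1,4,5) → sorted (1,1,3,4,4,5): b_i ≤ i ∀i, a PF.

16807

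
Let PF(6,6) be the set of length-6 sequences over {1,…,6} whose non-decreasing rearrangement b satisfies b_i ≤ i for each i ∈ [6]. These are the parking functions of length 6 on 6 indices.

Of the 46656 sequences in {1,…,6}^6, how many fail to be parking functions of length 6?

#PF = (6+1−6)·(6+1)^{6−1} = 1×16807 = 16807 (Pollak)
Check (5,2,6,6,6,5) → sorted (2,5,5,6,6,6): b_1=2>1, not a PF.
6^6 − 16807 = 46656 − 16807 = 29849

29849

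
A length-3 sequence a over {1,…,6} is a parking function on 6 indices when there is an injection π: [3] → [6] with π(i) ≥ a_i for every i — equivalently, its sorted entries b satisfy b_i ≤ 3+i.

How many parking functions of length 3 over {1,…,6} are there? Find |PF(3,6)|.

|PF| = 4·7^2 = 4×49 = 196
E.g. (5,6,2) → sorted (2,5,6): b_i ≤ 3+i ∀i, a PF.

196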